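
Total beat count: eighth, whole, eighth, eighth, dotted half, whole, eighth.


Beat values:
  eighth = 0.5 beats
  whole = 4 beats
  eighth = 0.5 beats
  eighth = 0.5 beats
  dotted half = 3 beats
  whole = 4 beats
  eighth = 0.5 beats
Sum = 0.5 + 4 + 0.5 + 0.5 + 3 + 4 + 0.5
= 13 beats


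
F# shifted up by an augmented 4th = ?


Step by step:
augmented 4th: 4 letter names, 6 semitones
Letter: F + 3 → B
Pitch: F# + 6 semitones, spelled as a B → B#
= B#


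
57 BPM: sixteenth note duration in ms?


Reasoning:
One quarter-note beat = 60000 / BPM = 60000 / 57 ms
Sixteenth note = 1/4 × quarter note
Duration = 1/4 × 60000 / 57 = 15000 / 57
= 263.2 ms


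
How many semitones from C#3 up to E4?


Step by step:
Absolute semitone position = octave×12 + chromatic position
C#3: 3×12 + 1 = 37
E4: 4×12 + 4 = 52
Difference = 52 - 37 = 15
= 15 semitones


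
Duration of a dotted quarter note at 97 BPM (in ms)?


Step by step:
One quarter-note beat = 60000 / BPM = 60000 / 97 ms
Dotted quarter note = 3/2 × quarter note
Duration = 3/2 × 60000 / 97 = 90000 / 97
= 927.8 ms


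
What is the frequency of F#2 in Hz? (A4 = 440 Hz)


Reasoning:
f = 440 × 2^(n/12) where n = semitones from A4
F#2: -27 semitones from A4
f = 440 × 2^(-27/12)
f = 92.50 Hz


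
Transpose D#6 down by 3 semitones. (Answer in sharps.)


Working:
D#6: chromatic position 3 in octave 6 → absolute = 6×12 + 3 = 75
Transpose down 3: 75 - 3 = 72
72 = 6×12 + 0 → C in octave 6
Result = C6


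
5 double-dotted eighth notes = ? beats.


Working:
Base eighth note = 1/2 beats
Dot 1 adds half the previous value: +1/4
Dot 2 adds half the previous value: +1/8
One double-dotted eighth = 1/2 + 1/4 + 1/8 = 7/8
5 of them = 5 × 7/8 = 35/8
= 35/8 beats


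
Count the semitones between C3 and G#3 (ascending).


Step by step:
Absolute semitone position = octave×12 + chromatic position
C3: 3×12 + 0 = 36
G#3: 3×12 + 8 = 44
Difference = 44 - 36 = 8
= 8 semitones


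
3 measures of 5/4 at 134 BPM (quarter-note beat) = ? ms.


Reasoning:
Quarter-note beat duration = 60000 / 134 ms
Beats per measure (5/4) = 5
One measure = 5 × 60000 / 134 = 300000 / 134 ms
3 measures = 3 × 300000 / 134 = 900000 / 134
= 6716.4 ms


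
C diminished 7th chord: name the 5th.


Diminished 7th chord = root + minor 3rd + diminished 5th + diminished 7th
Seventh chords stack in thirds, so the letter names are C-E-G-B
Root: C
Minor 3rd above C: Eb
Diminished 5th above C: Gb
Diminished 7th above C: Bbb
The 5th = Gb


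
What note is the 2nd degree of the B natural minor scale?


Reasoning:
Natural minor scale pattern: W-H-W-W-H-W-W (2-1-2-2-1-2-2 semitones)
Starting from B:
  B + 2 semitones → C#
  C# + 1 semitone → D
  D + 2 semitones → E
  E + 2 semitones → F#
  F# + 1 semitone → G
  G + 2 semitones → A
  A + 2 semitones → B
Scale: B C# D E F# G A
Degree 2 = C#


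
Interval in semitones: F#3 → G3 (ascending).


Let's work it out.
Absolute semitone position = octave×12 + chromatic position
F#3: 3×12 + 6 = 42
G3: 3×12 + 7 = 43
Difference = 43 - 42 = 1
= 1 semitone


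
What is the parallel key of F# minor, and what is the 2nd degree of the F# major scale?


Reasoning:
Parallel keys share the same tonic but differ in mode
F# minor → parallel is F# major
F# major scale: F# G# A# B C# D# E#
= F# major; 2nd degree = G#


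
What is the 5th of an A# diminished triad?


Solution.
Diminished triad = root + minor 3rd (3 semitones) + diminished 5th (6 semitones)
A triad on A# stacks thirds, so the chord tones use letter names A-C-E
Root: A#
Minor 3rd above A#: C#
Diminished 5th above A#: E
The 5th = E


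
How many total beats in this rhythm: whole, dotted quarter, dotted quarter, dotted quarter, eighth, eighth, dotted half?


Reasoning:
Beat values:
  whole = 4 beats
  dotted quarter = 1.5 beats
  dotted quarter = 1.5 beats
  dotted quarter = 1.5 beats
  eighth = 0.5 beats
  eighth = 0.5 beats
  dotted half = 3 beats
Sum = 4 + 1.5 + 1.5 + 1.5 + 0.5 + 0.5 + 3
= 12.5 beats


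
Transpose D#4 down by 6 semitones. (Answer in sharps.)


D#4: chromatic position 3 in octave 4 → absolute = 4×12 + 3 = 51
Transpose down 6: 51 - 6 = 45
45 = 3×12 + 9 → A in octave 3
Result = A3


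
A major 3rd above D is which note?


Working:
A 3rd spans 3 letter names, so from D we land on F
A major 3rd = 4 semitones above D
Spell F at that pitch: F#
= F#


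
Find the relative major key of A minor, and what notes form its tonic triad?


Step by step:
The relative major shares the key signature and is a minor 3rd above the minor tonic
A minor 3rd above A is C
→ relative major of A minor is C major
Tonic triad of C major = root + major 3rd + perfect 5th = C E G
= C major; triad = C E G


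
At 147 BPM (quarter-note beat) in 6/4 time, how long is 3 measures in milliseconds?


Solution.
Quarter-note beat duration = 60000 / 147 ms
Beats per measure (6/4) = 6
One measure = 6 × 60000 / 147 = 360000 / 147 ms
3 measures = 3 × 360000 / 147 = 1080000 / 147
= 7346.9 ms


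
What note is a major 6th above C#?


A 6th spans 6 letter names, so from C we land on A
A major 6th = 9 semitones above C#
Spell A at that pitch: A#
= A#


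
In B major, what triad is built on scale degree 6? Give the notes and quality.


Reasoning:
B major scale: B C# D# E F# G# A#
Diatonic triad on degree 6 stacks scale notes 6, 1, 3: G# B D#
G#→B = 3 semitones; G#→D# = 7 semitones → minor triad
= G# B D# (minor)


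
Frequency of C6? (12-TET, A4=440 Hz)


f = 440 × 2^(n/12) where n = semitones from A4
C6: 15 semitones from A4
f = 440 × 2^(15/12)
f = 1046.50 Hz


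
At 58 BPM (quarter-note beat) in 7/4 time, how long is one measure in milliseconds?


Working:
Quarter-note beat duration = 60000 / 58 ms
Beats per measure (7/4) = 7
One measure = 7 × 60000 / 58 = 420000 / 58 ms
= 7241.4 ms


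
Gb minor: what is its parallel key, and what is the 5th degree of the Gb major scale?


Working:
Parallel keys share the same tonic but differ in mode
Gb minor → parallel is Gb major
Gb major scale: Gb Ab Bb Cb Db Eb F
= Gb major; 5th degree = Db


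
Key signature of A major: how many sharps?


Reasoning:
Sharp major keys follow the circle of fifths: C(0), G(1), D(2), A(3), E(4), B(5), F#(6), C#(7)
A major has 3 sharps
Order of sharps: F# C# G# D# A# E# B# → first 3: F#, C#, G#
= 3 sharps


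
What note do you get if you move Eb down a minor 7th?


minor 7th: 7 letter names, 10 semitones
Letter: E - 6 → F
Pitch: Eb - 10 semitones, spelled as an F → F
= F


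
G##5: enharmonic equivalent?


Let's work it out.
Enharmonic notes sound the same pitch but are spelled with different letter names
G## and A name the same pitch class
= A5


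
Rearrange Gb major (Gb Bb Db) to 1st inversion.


Working:
Root position: Gb Bb Db
1st inversion: move root up an octave
Bass note: Bb
Notes (bottom to top) = Bb Db Gb


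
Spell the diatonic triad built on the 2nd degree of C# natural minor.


C# natural minor scale: C# D# E F# G# A B
Diatonic triad on degree 2 stacks scale notes 2, 4, 6: D# F# A
D#→F# = 3 semitones; D#→A = 6 semitones → diminished triad
= D# F# A (diminished)


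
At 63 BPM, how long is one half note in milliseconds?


One quarter-note beat = 60000 / BPM = 60000 / 63 ms
Half note = 2 × quarter note
Duration = 2 × 60000 / 63 = 120000 / 63
= 1904.8 ms


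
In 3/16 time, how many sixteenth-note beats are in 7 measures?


Working:
Time signature 3/16: the bottom number 16 means the sixteenth note gets one count
The top number 3 means 3 sixteenth-note beats per measure
Total = 3 × 7 measures
= 21 sixteenth-note beats


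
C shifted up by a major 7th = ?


Let's work it out.
major 7th: 7 letter names, 11 semitones
Letter: C + 6 → B
Pitch: C + 11 semitones, spelled as a B → B
= B


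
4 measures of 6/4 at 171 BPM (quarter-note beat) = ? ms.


Working:
Quarter-note beat duration = 60000 / 171 ms
Beats per measure (6/4) = 6
One measure = 6 × 60000 / 171 = 360000 / 171 ms
4 measures = 4 × 360000 / 171 = 1440000 / 171
= 8421.1 ms


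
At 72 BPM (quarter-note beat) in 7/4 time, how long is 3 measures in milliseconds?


Solution.
Quarter-note beat duration = 60000 / 72 ms
Beats per measure (7/4) = 7
One measure = 7 × 60000 / 72 = 420000 / 72 ms
3 measures = 3 × 420000 / 72 = 1260000 / 72
= 17500.0 ms


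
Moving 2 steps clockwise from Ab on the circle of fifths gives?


Working:
Each clockwise step on the circle of fifths moves up a perfect 5th
From Ab: Ab → Eb → Bb
= Bb


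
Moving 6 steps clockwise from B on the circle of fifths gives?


Working:
Each clockwise step on the circle of fifths moves up a perfect 5th
From B: B → F#/Gb → Db → Ab → Eb → Bb → F
= F


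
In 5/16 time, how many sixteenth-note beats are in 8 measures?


Solution.
Time signature 5/16: the bottom number 16 means the sixteenth note gets one count
The top number 5 means 5 sixteenth-note beats per measure
Total = 5 × 8 measures
= 40 sixteenth-note beats


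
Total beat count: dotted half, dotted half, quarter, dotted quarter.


Solution.
Beat values:
  dotted half = 3 beats
  dotted half = 3 beats
  quarter = 1 beat
  dotted quarter = 1.5 beats
Sum = 3 + 3 + 1 + 1.5
= 8.5 beats


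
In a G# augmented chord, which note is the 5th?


Step by step:
Augmented triad = root + major 3rd (4 semitones) + augmented 5th (8 semitones)
A triad on G# stacks thirds, so the chord tones use letter names G-B-D
Root: G#
Major 3rd above G#: B#
Augmented 5th above G#: D##
The 5th = D##


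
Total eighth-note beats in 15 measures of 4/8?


Time signature 4/8: the bottom number 8 means the eighth note gets one count
The top number 4 means 4 eighth-note beats per measure
Total = 4 × 15 measures
= 60 eighth-note beats


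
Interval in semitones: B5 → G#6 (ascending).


Let's work it out.
Absolute semitone position = octave×12 + chromatic position
B5: 5×12 + 11 = 71
G#6: 6×12 + 8 = 80
Difference = 80 - 71 = 9
= 9 semitones


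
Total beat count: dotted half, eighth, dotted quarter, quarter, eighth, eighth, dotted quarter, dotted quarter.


Beat values:
  dotted half = 3 beats
  eighth = 0.5 beats
  dotted quarter = 1.5 beats
  quarter = 1 beat
  eighth = 0.5 beats
  eighth = 0.5 beats
  dotted quarter = 1.5 beats
  dotted quarter = 1.5 beats
Sum = 3 + 0.5 + 1.5 + 1 + 0.5 + 0.5 + 1.5 + 1.5
= 10 beats


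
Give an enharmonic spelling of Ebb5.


Let's work it out.
Enharmonic notes sound the same pitch but are spelled with different letter names
Ebb and D name the same pitch class
= D5


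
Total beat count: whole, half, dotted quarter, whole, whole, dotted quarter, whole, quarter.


Beat values:
  whole = 4 beats
  half = 2 beats
  dotted quarter = 1.5 beats
  whole = 4 beats
  whole = 4 beats
  dotted quarter = 1.5 beats
  whole = 4 beats
  quarter = 1 beat
Sum = 4 + 2 + 1.5 + 4 + 4 + 1.5 + 4 + 1
= 22 beats


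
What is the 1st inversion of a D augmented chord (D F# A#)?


Root position: D F# A#
1st inversion: move root up an octave
Bass note: F#
Notes (bottom to top) = F# A# D


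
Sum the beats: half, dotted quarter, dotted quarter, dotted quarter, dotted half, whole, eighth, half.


Let's work it out.
Beat values:
  half = 2 beats
  dotted quarter = 1.5 beats
  dotted quarter = 1.5 beats
  dotted quarter = 1.5 beats
  dotted half = 3 beats
  whole = 4 beats
  eighth = 0.5 beats
  half = 2 beats
Sum = 2 + 1.5 + 1.5 + 1.5 + 3 + 4 + 0.5 + 2
= 16 beats


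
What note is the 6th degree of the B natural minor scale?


Let's work it out.
Natural minor scale pattern: W-H-W-W-H-W-W (2-1-2-2-1-2-2 semitones)
Starting from B:
  B + 2 semitones → C#
  C# + 1 semitone → D
  D + 2 semitones → E
  E + 2 semitones → F#
  F# + 1 semitone → G
  G + 2 semitones → A
  A + 2 semitones → B
Scale: B C# D E F# G A
Degree 6 = G


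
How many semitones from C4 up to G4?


Reasoning:
Absolute semitone position = octave×12 + chromatic position
C4: 4×12 + 0 = 48
G4: 4×12 + 7 = 55
Difference = 55 - 48 = 7
= 7 semitones


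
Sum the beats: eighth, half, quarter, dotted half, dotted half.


Beat values:
  eighth = 0.5 beats
  half = 2 beats
  quarter = 1 beat
  dotted half = 3 beats
  dotted half = 3 beats
Sum = 0.5 + 2 + 1 + 3 + 3
= 9.5 beats


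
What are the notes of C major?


Let's work it out.
Major scale pattern: W-W-H-W-W-W-H (2-2-1-2-2-2-1 semitones)
Starting from C:
  C + 2 semitones → D
  D + 2 semitones → E
  E + 1 semitone → F
  F + 2 semitones → G
  G + 2 semitones → A
  A + 2 semitones → B
  B + 1 semitone → C
Scale = C D E F G A B


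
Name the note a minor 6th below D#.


Solution.
A 6th spans 6 letter names, so from D we land on F
A minor 6th = 8 semitones below D#
Spell F at that pitch: F##
= F##


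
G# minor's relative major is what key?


Reasoning:
The relative major shares the key signature and is a minor 3rd above the minor tonic
A minor 3rd above G# is B
→ relative major of G# minor is B major
= B major


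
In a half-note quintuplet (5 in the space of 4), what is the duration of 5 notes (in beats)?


Let's work it out.
Quintuplet: 5 notes occupy the space of 4 half notes
Space = 4 × 2 = 8 beats
Each quintuplet note = 8 / 5 = 8/5 beats
5 notes = 5 × 8/5 = 8
= 8 beats


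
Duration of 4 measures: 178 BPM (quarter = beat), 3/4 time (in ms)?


Solution.
Quarter-note beat duration = 60000 / 178 ms
Beats per measure (3/4) = 3
One measure = 3 × 60000 / 178 = 180000 / 178 ms
4 measures = 4 × 180000 / 178 = 720000 / 178
= 4044.9 ms


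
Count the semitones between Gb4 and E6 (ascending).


Absolute semitone position = octave×12 + chromatic position
Gb4: 4×12 + 6 = 54
E6: 6×12 + 4 = 76
Difference = 76 - 54 = 22
= 22 semitones


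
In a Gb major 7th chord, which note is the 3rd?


Reasoning:
Major 7th chord = root + major 3rd + perfect 5th + major 7th
Seventh chords stack in thirds, so the letter names are G-B-D-F
Root: Gb
Major 3rd above Gb: Bb
Perfect 5th above Gb: Db
Major 7th above Gb: F
The 3rd = Bb


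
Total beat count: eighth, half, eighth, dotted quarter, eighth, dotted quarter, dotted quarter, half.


Reasoning:
Beat values:
  eighth = 0.5 beats
  half = 2 beats
  eighth = 0.5 beats
  dotted quarter = 1.5 beats
  eighth = 0.5 beats
  dotted quarter = 1.5 beats
  dotted quarter = 1.5 beats
  half = 2 beats
Sum = 0.5 + 2 + 0.5 + 1.5 + 0.5 + 1.5 + 1.5 + 2
= 10 beats


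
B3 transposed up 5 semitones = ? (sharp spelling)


Step by step:
B3: chromatic position 11 in octave 3 → absolute = 3×12 + 11 = 47
Transpose up 5: 47 + 5 = 52
52 = 4×12 + 4 → E in octave 4
Result = E4


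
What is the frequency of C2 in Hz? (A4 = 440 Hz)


Reasoning:
f = 440 × 2^(n/12) where n = semitones from A4
C2: -33 semitones from A4
f = 440 × 2^(-33/12)
f = 65.41 Hz


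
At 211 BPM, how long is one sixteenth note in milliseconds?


Let's work it out.
One quarter-note beat = 60000 / BPM = 60000 / 211 ms
Sixteenth note = 1/4 × quarter note
Duration = 1/4 × 60000 / 211 = 15000 / 211
= 71.1 ms


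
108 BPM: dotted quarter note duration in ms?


One quarter-note beat = 60000 / BPM = 60000 / 108 ms
Dotted quarter note = 3/2 × quarter note
Duration = 3/2 × 60000 / 108 = 90000 / 108
= 833.3 ms


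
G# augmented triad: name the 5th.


Let's work it out.
Augmented triad = root + major 3rd (4 semitones) + augmented 5th (8 semitones)
A triad on G# stacks thirds, so the chord tones use letter names G-B-D
Root: G#
Major 3rd above G#: B#
Augmented 5th above G#: D##
The 5th = D##


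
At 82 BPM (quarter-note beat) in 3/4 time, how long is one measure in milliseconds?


Solution.
Quarter-note beat duration = 60000 / 82 ms
Beats per measure (3/4) = 3
One measure = 3 × 60000 / 82 = 180000 / 82 ms
= 2195.1 ms


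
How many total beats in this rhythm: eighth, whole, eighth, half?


Solution.
Beat values:
  eighth = 0.5 beats
  whole = 4 beats
  eighth = 0.5 beats
  half = 2 beats
Sum = 0.5 + 4 + 0.5 + 2
= 7 beats


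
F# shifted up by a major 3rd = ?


major 3rd: 3 letter names, 4 semitones
Letter: F + 2 → A
Pitch: F# + 4 semitones, spelled as an A → A#
= A#


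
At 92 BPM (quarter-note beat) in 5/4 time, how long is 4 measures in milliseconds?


Working:
Quarter-note beat duration = 60000 / 92 ms
Beats per measure (5/4) = 5
One measure = 5 × 60000 / 92 = 300000 / 92 ms
4 measures = 4 × 300000 / 92 = 1200000 / 92
= 13043.5 ms


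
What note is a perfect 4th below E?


A 4th spans 4 letter names, so from E we land on B
A perfect 4th = 5 semitones below E
Spell B at that pitch: B
= B


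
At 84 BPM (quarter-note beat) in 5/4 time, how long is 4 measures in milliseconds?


Step by step:
Quarter-note beat duration = 60000 / 84 ms
Beats per measure (5/4) = 5
One measure = 5 × 60000 / 84 = 300000 / 84 ms
4 measures = 4 × 300000 / 84 = 1200000 / 84
= 14285.7 ms


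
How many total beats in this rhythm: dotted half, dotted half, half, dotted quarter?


Solution.
Beat values:
  dotted half = 3 beats
  dotted half = 3 beats
  half = 2 beats
  dotted quarter = 1.5 beats
Sum = 3 + 3 + 2 + 1.5
= 9.5 beats


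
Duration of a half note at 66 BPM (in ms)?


Step by step:
One quarter-note beat = 60000 / BPM = 60000 / 66 ms
Half note = 2 × quarter note
Duration = 2 × 60000 / 66 = 120000 / 66
= 1818.2 ms


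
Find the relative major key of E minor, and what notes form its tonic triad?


The relative major shares the key signature and is a minor 3rd above the minor tonic
A minor 3rd above E is G
→ relative major of E minor is G major
Tonic triad of G major = root + major 3rd + perfect 5th = G B D
= G major; triad = G B D


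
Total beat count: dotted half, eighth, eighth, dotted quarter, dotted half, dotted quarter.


Beat values:
  dotted half = 3 beats
  eighth = 0.5 beats
  eighth = 0.5 beats
  dotted quarter = 1.5 beats
  dotted half = 3 beats
  dotted quarter = 1.5 beats
Sum = 3 + 0.5 + 0.5 + 1.5 + 3 + 1.5
= 10 beats


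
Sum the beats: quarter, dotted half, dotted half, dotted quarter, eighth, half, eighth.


Beat values:
  quarter = 1 beat
  dotted half = 3 beats
  dotted half = 3 beats
  dotted quarter = 1.5 beats
  eighth = 0.5 beats
  half = 2 beats
  eighth = 0.5 beats
Sum = 1 + 3 + 3 + 1.5 + 0.5 + 2 + 0.5
= 11.5 beats


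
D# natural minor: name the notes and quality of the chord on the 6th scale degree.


Step by step:
D# natural minor scale: D# E# F# G# A# B C#
Diatonic triad on degree 6 stacks scale notes 6, 1, 3: B D# F#
B→D# = 4 semitones; B→F# = 7 semitones → major triad
= B D# F# (major)


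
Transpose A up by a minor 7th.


minor 7th: 7 letter names, 10 semitones
Letter: A + 6 → G
Pitch: A + 10 semitones, spelled as a G → G
= G


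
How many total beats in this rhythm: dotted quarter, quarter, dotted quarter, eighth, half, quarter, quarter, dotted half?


Reasoning:
Beat values:
  dotted quarter = 1.5 beats
  quarter = 1 beat
  dotted quarter = 1.5 beats
  eighth = 0.5 beats
  half = 2 beats
  quarter = 1 beat
  quarter = 1 beat
  dotted half = 3 beats
Sum = 1.5 + 1 + 1.5 + 0.5 + 2 + 1 + 1 + 3
= 11.5 beats


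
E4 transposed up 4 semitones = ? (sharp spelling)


Solution.
E4: chromatic position 4 in octave 4 → absolute = 4×12 + 4 = 52
Transpose up 4: 52 + 4 = 56
56 = 4×12 + 8 → G# in octave 4
Result = G#4


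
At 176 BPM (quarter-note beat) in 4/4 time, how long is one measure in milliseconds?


Quarter-note beat duration = 60000 / 176 ms
Beats per measure (4/4) = 4
One measure = 4 × 60000 / 176 = 240000 / 176 ms
= 1363.6 ms


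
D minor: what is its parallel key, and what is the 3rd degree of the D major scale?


Reasoning:
Parallel keys share the same tonic but differ in mode
D minor → parallel is D major
D major scale: D E F# G A B C#
= D major; 3rd degree = F#


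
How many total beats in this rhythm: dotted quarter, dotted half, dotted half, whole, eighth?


Reasoning:
Beat values:
  dotted quarter = 1.5 beats
  dotted half = 3 beats
  dotted half = 3 beats
  whole = 4 beats
  eighth = 0.5 beats
Sum = 1.5 + 3 + 3 + 4 + 0.5
= 12 beats


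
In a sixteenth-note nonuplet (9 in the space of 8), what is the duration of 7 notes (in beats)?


Reasoning:
Nonuplet: 9 notes occupy the space of 8 sixteenth notes
Space = 8 × 1/4 = 2 beats
Each nonuplet note = 2 / 9 = 2/9 beats
7 notes = 7 × 2/9 = 14/9
= 14/9 beats


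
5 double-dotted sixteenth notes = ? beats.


Working:
Base sixteenth note = 1/4 beats
Dot 1 adds half the previous value: +1/8
Dot 2 adds half the previous value: +1/16
One double-dotted sixteenth = 1/4 + 1/8 + 1/16 = 7/16
5 of them = 5 × 7/16 = 35/16
= 35/16 beats


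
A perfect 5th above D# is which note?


Solution.
A 5th spans 5 letter names, so from D we land on A
A perfect 5th = 7 semitones above D#
Spell A at that pitch: A#
= A#


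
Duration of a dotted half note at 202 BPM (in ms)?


Reasoning:
One quarter-note beat = 60000 / BPM = 60000 / 202 ms
Dotted half note = 3 × quarter note
Duration = 3 × 60000 / 202 = 180000 / 202
= 891.1 ms


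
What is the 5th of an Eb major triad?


Working:
Major triad = root + major 3rd (4 semitones) + perfect 5th (7 semitones)
A triad on Eb stacks thirds, so the chord tones use letter names E-G-B
Root: Eb
Major 3rd above Eb: G
Perfect 5th above Eb: Bb
The 5th = Bb


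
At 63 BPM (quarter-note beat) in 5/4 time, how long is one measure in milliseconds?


Step by step:
Quarter-note beat duration = 60000 / 63 ms
Beats per measure (5/4) = 5
One measure = 5 × 60000 / 63 = 300000 / 63 ms
= 4761.9 ms


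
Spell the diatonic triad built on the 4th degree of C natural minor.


Working:
C natural minor scale: C D Eb F G Ab Bb
Diatonic triad on degree 4 stacks scale notes 4, 6, 1: F Ab C
F→Ab = 3 semitones; F→C = 7 semitones → minor triad
= F Ab C (minor)


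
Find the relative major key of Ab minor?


Working:
The relative major shares the key signature and is a minor 3rd above the minor tonic
A minor 3rd above Ab is Cb
→ relative major of Ab minor is Cb major
= Cb major


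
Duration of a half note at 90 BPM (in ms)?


Reasoning:
One quarter-note beat = 60000 / BPM = 60000 / 90 ms
Half note = 2 × quarter note
Duration = 2 × 60000 / 90 = 120000 / 90
= 1333.3 ms


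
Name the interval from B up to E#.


Let's work it out.
Letter names: B → E spans 4 letter names → a 4th
Semitones: B → E# = 6 half-steps
A 4th of 6 semitones is an augmented 4th
= augmented 4th


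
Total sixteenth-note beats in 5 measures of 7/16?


Time signature 7/16: the bottom number 16 means the sixteenth note gets one count
The top number 7 means 7 sixteenth-note beats per measure
Total = 7 × 5 measures
= 35 sixteenth-note beats


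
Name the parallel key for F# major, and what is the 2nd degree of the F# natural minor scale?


Parallel keys share the same tonic but differ in mode
F# major → parallel is F# minor
F# natural minor scale: F# G# A B C# D E
= F# minor; 2nd degree = G#


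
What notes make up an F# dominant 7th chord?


Solution.
Dominant 7th chord = root + major 3rd + perfect 5th + minor 7th
Seventh chords stack in thirds, so the letter names are F-A-C-E
Root: F#
Major 3rd above F#: A#
Perfect 5th above F#: C#
Minor 7th above F#: E
Chord = F# A# C# E


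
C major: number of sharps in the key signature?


Solution.
Sharp major keys follow the circle of fifths: C(0), G(1), D(2), A(3), E(4), B(5), F#(6), C#(7)
C major has 0 sharps
= 0 sharps


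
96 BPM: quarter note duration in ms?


Working:
One quarter-note beat = 60000 / BPM = 60000 / 96 ms
Duration = 60000 / 96
= 625.0 ms


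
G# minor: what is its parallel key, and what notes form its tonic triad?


Solution.
Parallel keys share the same tonic but differ in mode
G# minor → parallel is G# major
Tonic triad of G# major = G# B# D#
= G# major; triad = G# B# D#


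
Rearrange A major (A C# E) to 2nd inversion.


Let's work it out.
Root position: A C# E
2nd inversion: move root and 3rd up an octave
Bass note: E
Notes (bottom to top) = E A C#


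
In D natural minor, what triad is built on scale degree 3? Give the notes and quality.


Let's work it out.
D natural minor scale: D E F G A Bb C
Diatonic triad on degree 3 stacks scale notes 3, 5, 7: F A C
F→A = 4 semitones; F→C = 7 semitones → major triad
= F A C (major)


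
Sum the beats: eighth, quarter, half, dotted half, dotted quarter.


Let's work it out.
Beat values:
  eighth = 0.5 beats
  quarter = 1 beat
  half = 2 beats
  dotted half = 3 beats
  dotted quarter = 1.5 beats
Sum = 0.5 + 1 + 2 + 3 + 1.5
= 8 beats


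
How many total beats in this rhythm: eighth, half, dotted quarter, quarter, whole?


Let's work it out.
Beat values:
  eighth = 0.5 beats
  half = 2 beats
  dotted quarter = 1.5 beats
  quarter = 1 beat
  whole = 4 beats
Sum = 0.5 + 2 + 1.5 + 1 + 4
= 9 beats


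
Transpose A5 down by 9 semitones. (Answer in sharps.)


Reasoning:
A5: chromatic position 9 in octave 5 → absolute = 5×12 + 9 = 69
Transpose down 9: 69 - 9 = 60
60 = 5×12 + 0 → C in octave 5
Result = C5


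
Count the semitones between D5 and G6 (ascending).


Absolute semitone position = octave×12 + chromatic position
D5: 5×12 + 2 = 62
G6: 6×12 + 7 = 79
Difference = 79 - 62 = 17
= 17 semitones


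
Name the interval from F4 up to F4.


Solution.
Letter names: F → F spans 1 letter name → a unison
Semitones: F4 → F4 = 0 half-steps
A unison of 0 semitones is a perfect unison
= perfect unison


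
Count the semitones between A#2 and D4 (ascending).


Absolute semitone position = octave×12 + chromatic position
A#2: 2×12 + 10 = 34
D4: 4×12 + 2 = 50
Difference = 50 - 34 = 16
= 16 semitones


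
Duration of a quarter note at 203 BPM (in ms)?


Let's work it out.
One quarter-note beat = 60000 / BPM = 60000 / 203 ms
Duration = 60000 / 203
= 295.6 ms


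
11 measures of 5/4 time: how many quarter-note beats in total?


Solution.
Time signature 5/4: the bottom number 4 means the quarter note gets one count
The top number 5 means 5 quarter-note beats per measure
Total = 5 × 11 measures
= 55 quarter-note beats


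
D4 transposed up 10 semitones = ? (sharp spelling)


Working:
D4: chromatic position 2 in octave 4 → absolute = 4×12 + 2 = 50
Transpose up 10: 50 + 10 = 60
60 = 5×12 + 0 → C in octave 5
Result = C5


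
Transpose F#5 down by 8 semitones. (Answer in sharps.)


Solution.
F#5: chromatic position 6 in octave 5 → absolute = 5×12 + 6 = 66
Transpose down 8: 66 - 8 = 58
58 = 4×12 + 10 → A# in octave 4
Result = A#4


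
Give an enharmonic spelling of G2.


Enharmonic notes sound the same pitch but are spelled with different letter names
G and Abb name the same pitch class
= Abb2


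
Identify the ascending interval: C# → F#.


Let's work it out.
Letter names: C → F spans 4 letter names → a 4th
Semitones: C# → F# = 5 half-steps
A 4th of 5 semitones is a perfect 4th
= perfect 4th


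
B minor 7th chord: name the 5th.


Working:
Minor 7th chord = root + minor 3rd + perfect 5th + minor 7th
Seventh chords stack in thirds, so the letter names are B-D-F-A
Root: B
Minor 3rd above B: D
Perfect 5th above B: F#
Minor 7th above B: A
The 5th = F#


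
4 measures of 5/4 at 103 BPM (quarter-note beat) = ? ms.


Quarter-note beat duration = 60000 / 103 ms
Beats per measure (5/4) = 5
One measure = 5 × 60000 / 103 = 300000 / 103 ms
4 measures = 4 × 300000 / 103 = 1200000 / 103
= 11650.5 ms


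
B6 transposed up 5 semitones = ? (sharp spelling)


Let's work it out.
B6: chromatic position 11 in octave 6 → absolute = 6×12 + 11 = 83
Transpose up 5: 83 + 5 = 88
88 = 7×12 + 4 → E in octave 7
Result = E7


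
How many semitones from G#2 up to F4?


Step by step:
Absolute semitone position = octave×12 + chromatic position
G#2: 2×12 + 8 = 32
F4: 4×12 + 5 = 53
Difference = 53 - 32 = 21
= 21 semitones


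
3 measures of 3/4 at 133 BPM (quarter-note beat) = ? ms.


Step by step:
Quarter-note beat duration = 60000 / 133 ms
Beats per measure (3/4) = 3
One measure = 3 × 60000 / 133 = 180000 / 133 ms
3 measures = 3 × 180000 / 133 = 540000 / 133
= 4060.2 ms


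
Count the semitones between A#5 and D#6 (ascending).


Absolute semitone position = octave×12 + chromatic position
A#5: 5×12 + 10 = 70
D#6: 6×12 + 3 = 75
Difference = 75 - 70 = 5
= 5 semitones


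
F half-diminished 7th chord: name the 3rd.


Let's work it out.
Half-diminished 7th chord = root + minor 3rd + diminished 5th + minor 7th
Seventh chords stack in thirds, so the letter names are F-A-C-E
Root: F
Minor 3rd above F: Ab
Diminished 5th above F: Cb
Minor 7th above F: Eb
The 3rd = Ab


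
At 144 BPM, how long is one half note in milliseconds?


Let's work it out.
One quarter-note beat = 60000 / BPM = 60000 / 144 ms
Half note = 2 × quarter note
Duration = 2 × 60000 / 144 = 120000 / 144
= 833.3 ms


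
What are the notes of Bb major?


Major scale pattern: W-W-H-W-W-W-H (2-2-1-2-2-2-1 semitones)
Starting from Bb:
  Bb + 2 semitones → C
  C + 2 semitones → D
  D + 1 semitone → Eb
  Eb + 2 semitones → F
  F + 2 semitones → G
  G + 2 semitones → A
  A + 1 semitone → Bb
Scale = Bb C D Eb F G A


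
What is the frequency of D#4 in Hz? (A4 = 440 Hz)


Working:
f = 440 × 2^(n/12) where n = semitones from A4
D#4: -6 semitones from A4
f = 440 × 2^(-6/12)
f = 311.13 Hz


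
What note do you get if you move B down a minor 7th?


Working:
minor 7th: 7 letter names, 10 semitones
Letter: B - 6 → C
Pitch: B - 10 semitones, spelled as a C → C#
= C#


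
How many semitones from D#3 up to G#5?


Reasoning:
Absolute semitone position = octave×12 + chromatic position
D#3: 3×12 + 3 = 39
G#5: 5×12 + 8 = 68
Difference = 68 - 39 = 29
= 29 semitones


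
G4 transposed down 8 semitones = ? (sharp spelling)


Reasoning:
G4: chromatic position 7 in octave 4 → absolute = 4×12 + 7 = 55
Transpose down 8: 55 - 8 = 47
47 = 3×12 + 11 → B in octave 3
Result = B3


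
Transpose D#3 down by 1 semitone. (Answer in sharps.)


D#3: chromatic position 3 in octave 3 → absolute = 3×12 + 3 = 39
Transpose down 1: 39 - 1 = 38
38 = 3×12 + 2 → D in octave 3
Result = D3


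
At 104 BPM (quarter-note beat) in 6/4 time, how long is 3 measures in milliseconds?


Quarter-note beat duration = 60000 / 104 ms
Beats per measure (6/4) = 6
One measure = 6 × 60000 / 104 = 360000 / 104 ms
3 measures = 3 × 360000 / 104 = 1080000 / 104
= 10384.6 ms


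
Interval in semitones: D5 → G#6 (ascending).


Step by step:
Absolute semitone position = octave×12 + chromatic position
D5: 5×12 + 2 = 62
G#6: 6×12 + 8 = 80
Difference = 80 - 62 = 18
= 18 semitones


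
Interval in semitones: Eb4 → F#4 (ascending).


Absolute semitone position = octave×12 + chromatic position
Eb4: 4×12 + 3 = 51
F#4: 4×12 + 6 = 54
Difference = 54 - 51 = 3
= 3 semitones


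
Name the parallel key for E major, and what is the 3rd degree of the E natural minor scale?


Solution.
Parallel keys share the same tonic but differ in mode
E major → parallel is E minor
E natural minor scale: E F# G A B C D
= E minor; 3rd degree = G


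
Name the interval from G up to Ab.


Step by step:
Letter names: G → A spans 2 letter names → a 2nd
Semitones: G → Ab = 1 half-step
A 2nd of 1 semitone is a minor 2nd
= minor 2nd


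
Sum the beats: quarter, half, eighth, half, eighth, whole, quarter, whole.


Reasoning:
Beat values:
  quarter = 1 beat
  half = 2 beats
  eighth = 0.5 beats
  half = 2 beats
  eighth = 0.5 beats
  whole = 4 beats
  quarter = 1 beat
  whole = 4 beats
Sum = 1 + 2 + 0.5 + 2 + 0.5 + 4 + 1 + 4
= 15 beats


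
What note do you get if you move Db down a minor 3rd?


Solution.
minor 3rd: 3 letter names, 3 semitones
Letter: D - 2 → B
Pitch: Db - 3 semitones, spelled as a B → Bb
= Bb


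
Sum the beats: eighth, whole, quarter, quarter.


Beat values:
  eighth = 0.5 beats
  whole = 4 beats
  quarter = 1 beat
  quarter = 1 beat
Sum = 0.5 + 4 + 1 + 1
= 6.5 beats


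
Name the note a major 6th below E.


Step by step:
A 6th spans 6 letter names, so from E we land on G
A major 6th = 9 semitones below E
Spell G at that pitch: G
= G


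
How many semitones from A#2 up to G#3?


Solution.
Absolute semitone position = octave×12 + chromatic position
A#2: 2×12 + 10 = 34
G#3: 3×12 + 8 = 44
Difference = 44 - 34 = 10
= 10 semitones


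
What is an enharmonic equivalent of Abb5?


Step by step:
Enharmonic notes sound the same pitch but are spelled with different letter names
Abb and G name the same pitch class
= G5


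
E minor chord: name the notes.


Solution.
Minor triad = root + minor 3rd (3 semitones) + perfect 5th (7 semitones)
A triad on E stacks thirds, so the chord tones use letter names E-G-B
Root: E
Minor 3rd above E: G
Perfect 5th above E: B
Chord = E G B


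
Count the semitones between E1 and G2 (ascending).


Solution.
Absolute semitone position = octave×12 + chromatic position
E1: 1×12 + 4 = 16
G2: 2×12 + 7 = 31
Difference = 31 - 16 = 15
= 15 semitones


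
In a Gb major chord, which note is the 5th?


Major triad = root + major 3rd (4 semitones) + perfect 5th (7 semitones)
A triad on Gb stacks thirds, so the chord tones use letter names G-B-D
Root: Gb
Major 3rd above Gb: Bb
Perfect 5th above Gb: Db
The 5th = Db


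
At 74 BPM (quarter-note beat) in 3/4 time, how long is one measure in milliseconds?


Solution.
Quarter-note beat duration = 60000 / 74 ms
Beats per measure (3/4) = 3
One measure = 3 × 60000 / 74 = 180000 / 74 ms
= 2432.4 ms


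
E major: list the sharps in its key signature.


Sharp major keys follow the circle of fifths: C(0), G(1), D(2), A(3), E(4), B(5), F#(6), C#(7)
E major has 4 sharps
Order of sharps: F# C# G# D# A# E# B# → first 4: F#, C#, G#, D#
= F#, C#, G#, D#


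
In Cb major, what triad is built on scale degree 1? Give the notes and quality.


Step by step:
Cb major scale: Cb Db Eb Fb Gb Ab Bb
Diatonic triad on degree 1 stacks scale notes 1, 3, 5: Cb Eb Gb
Cb→Eb = 4 semitones; Cb→Gb = 7 semitones → major triad
= Cb Eb Gb (major)


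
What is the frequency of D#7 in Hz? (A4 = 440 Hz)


Working:
f = 440 × 2^(n/12) where n = semitones from A4
D#7: 30 semitones from A4
f = 440 × 2^(30/12)
f = 2489.02 Hz


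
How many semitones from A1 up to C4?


Let's work it out.
Absolute semitone position = octave×12 + chromatic position
A1: 1×12 + 9 = 21
C4: 4×12 + 0 = 48
Difference = 48 - 21 = 27
= 27 semitones


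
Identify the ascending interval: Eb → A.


Reasoning:
Letter names: E → A spans 4 letter names → a 4th
Semitones: Eb → A = 6 half-steps
A 4th of 6 semitones is an augmented 4th
= augmented 4th


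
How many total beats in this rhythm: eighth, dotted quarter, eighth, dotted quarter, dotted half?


Beat values:
  eighth = 0.5 beats
  dotted quarter = 1.5 beats
  eighth = 0.5 beats
  dotted quarter = 1.5 beats
  dotted half = 3 beats
Sum = 0.5 + 1.5 + 0.5 + 1.5 + 3
= 7 beats


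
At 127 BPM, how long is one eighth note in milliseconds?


Solution.
One quarter-note beat = 60000 / BPM = 60000 / 127 ms
Eighth note = 1/2 × quarter note
Duration = 1/2 × 60000 / 127 = 30000 / 127
= 236.2 ms


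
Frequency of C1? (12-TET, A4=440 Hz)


Reasoning:
f = 440 × 2^(n/12) where n = semitones from A4
C1: -45 semitones from A4
f = 440 × 2^(-45/12)
f = 32.70 Hz


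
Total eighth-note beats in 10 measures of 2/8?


Step by step:
Time signature 2/8: the bottom number 8 means the eighth note gets one count
The top number 2 means 2 eighth-note beats per measure
Total = 2 × 10 measures
= 20 eighth-note beats


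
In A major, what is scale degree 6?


Reasoning:
Major scale pattern: W-W-H-W-W-W-H (2-2-1-2-2-2-1 semitones)
Starting from A:
  A + 2 semitones → B
  B + 2 semitones → C#
  C# + 1 semitone → D
  D + 2 semitones → E
  E + 2 semitones → F#
  F# + 2 semitones → G#
  G# + 1 semitone → A
Scale: A B C# D E F# G#
Degree 6 = F#


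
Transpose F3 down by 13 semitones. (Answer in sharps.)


Reasoning:
F3: chromatic position 5 in octave 3 → absolute = 3×12 + 5 = 41
Transpose down 13: 41 - 13 = 28
28 = 2×12 + 4 → E in octave 2
Result = E2


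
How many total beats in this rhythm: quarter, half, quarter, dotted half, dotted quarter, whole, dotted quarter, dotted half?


Reasoning:
Beat values:
  quarter = 1 beat
  half = 2 beats
  quarter = 1 beat
  dotted half = 3 beats
  dotted quarter = 1.5 beats
  whole = 4 beats
  dotted quarter = 1.5 beats
  dotted half = 3 beats
Sum = 1 + 2 + 1 + 3 + 1.5 + 4 + 1.5 + 3
= 17 beats


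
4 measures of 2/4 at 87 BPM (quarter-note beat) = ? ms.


Reasoning:
Quarter-note beat duration = 60000 / 87 ms
Beats per measure (2/4) = 2
One measure = 2 × 60000 / 87 = 120000 / 87 ms
4 measures = 4 × 120000 / 87 = 480000 / 87
= 5517.2 ms


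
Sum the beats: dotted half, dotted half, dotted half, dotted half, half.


Let's work it out.
Beat values:
  dotted half = 3 beats
  dotted half = 3 beats
  dotted half = 3 beats
  dotted half = 3 beats
  half = 2 beats
Sum = 3 + 3 + 3 + 3 + 2
= 14 beats


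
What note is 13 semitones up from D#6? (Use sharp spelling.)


D#6: chromatic position 3 in octave 6 → absolute = 6×12 + 3 = 75
Transpose up 13: 75 + 13 = 88
88 = 7×12 + 4 → E in octave 7
Result = E7


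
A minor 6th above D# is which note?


Reasoning:
A 6th spans 6 letter names, so from D we land on B
A minor 6th = 8 semitones above D#
Spell B at that pitch: B
= B


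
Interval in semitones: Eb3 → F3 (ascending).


Working:
Absolute semitone position = octave×12 + chromatic position
Eb3: 3×12 + 3 = 39
F3: 3×12 + 5 = 41
Difference = 41 - 39 = 2
= 2 semitones


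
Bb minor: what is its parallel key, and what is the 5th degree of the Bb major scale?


Reasoning:
Parallel keys share the same tonic but differ in mode
Bb minor → parallel is Bb major
Bb major scale: Bb C D Eb F G A
= Bb major; 5th degree = F


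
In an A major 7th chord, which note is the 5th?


Step by step:
Major 7th chord = root + major 3rd + perfect 5th + major 7th
Seventh chords stack in thirds, so the letter names are A-C-E-G
Root: A
Major 3rd above A: C#
Perfect 5th above A: E
Major 7th above A: G#
The 5th = E


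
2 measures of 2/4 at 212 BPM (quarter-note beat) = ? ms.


Solution.
Quarter-note beat duration = 60000 / 212 ms
Beats per measure (2/4) = 2
One measure = 2 × 60000 / 212 = 120000 / 212 ms
2 measures = 2 × 120000 / 212 = 240000 / 212
= 1132.1 ms


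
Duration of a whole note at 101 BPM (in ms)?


Working:
One quarter-note beat = 60000 / BPM = 60000 / 101 ms
Whole note = 4 × quarter note
Duration = 4 × 60000 / 101 = 240000 / 101
= 2376.2 ms


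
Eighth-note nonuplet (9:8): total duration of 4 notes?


Let's work it out.
Nonuplet: 9 notes occupy the space of 8 eighth notes
Space = 8 × 1/2 = 4 beats
Each nonuplet note = 4 / 9 = 4/9 beats
4 notes = 4 × 4/9 = 16/9
= 16/9 beats


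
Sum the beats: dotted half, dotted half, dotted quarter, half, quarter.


Let's work it out.
Beat values:
  dotted half = 3 beats
  dotted half = 3 beats
  dotted quarter = 1.5 beats
  half = 2 beats
  quarter = 1 beat
Sum = 3 + 3 + 1.5 + 2 + 1
= 10.5 beats


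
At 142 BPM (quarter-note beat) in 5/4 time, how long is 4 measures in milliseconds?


Step by step:
Quarter-note beat duration = 60000 / 142 ms
Beats per measure (5/4) = 5
One measure = 5 × 60000 / 142 = 300000 / 142 ms
4 measures = 4 × 300000 / 142 = 1200000 / 142
= 8450.7 ms
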